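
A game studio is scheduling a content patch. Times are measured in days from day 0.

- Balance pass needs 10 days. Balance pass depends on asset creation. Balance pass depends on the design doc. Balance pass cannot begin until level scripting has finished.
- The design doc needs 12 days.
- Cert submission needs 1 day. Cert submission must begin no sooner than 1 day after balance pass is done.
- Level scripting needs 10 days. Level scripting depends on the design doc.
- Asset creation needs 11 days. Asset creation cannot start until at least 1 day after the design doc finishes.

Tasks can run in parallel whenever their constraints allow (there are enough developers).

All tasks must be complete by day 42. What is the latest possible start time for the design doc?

6

Nothing follows cert submission; the deadline of day 42 is its only limit. It must start by 42 − 1 = day 41.
Balance pass has to be done before cert submission (must start by day 41, minus 1-day gap → day 40). That means finishing by day 40, i.e. starting by 40 − 10 = day 30.
Asset creation has to be done before balance pass (must start by day 30). That means finishing by day 30, i.e. starting by 30 − 11 = day 19.
Level scripting has to be done before balance pass (must start by day 30). That means finishing by day 30, i.e. starting by 30 − 10 = day 20.
The design doc must finish in time for asset creation (must start by day 19, minus 1-day gap → day 18); level scripting (must start by day 20); balance pass (must start by day 30). The tightest is day 18, so the design doc must start by 18 − 12 = day 6.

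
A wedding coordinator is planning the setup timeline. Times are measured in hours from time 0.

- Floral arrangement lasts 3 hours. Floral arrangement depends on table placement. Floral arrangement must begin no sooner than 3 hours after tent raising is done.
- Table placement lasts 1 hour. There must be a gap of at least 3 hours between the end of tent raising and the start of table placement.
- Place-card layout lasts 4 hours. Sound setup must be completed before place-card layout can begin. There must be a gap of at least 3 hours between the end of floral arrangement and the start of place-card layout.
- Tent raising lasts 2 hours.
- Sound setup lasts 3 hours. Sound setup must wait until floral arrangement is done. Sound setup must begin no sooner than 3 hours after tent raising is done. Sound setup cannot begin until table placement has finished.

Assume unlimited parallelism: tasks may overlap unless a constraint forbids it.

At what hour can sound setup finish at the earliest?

Nothing blocks tent raising, so it runs from hour 0 to hour 2.
Table placement cannot begin until tent raising (finishes hour 2, plus 3-hour gap → hour 5). It runs from hour 5 to 5 + 1 = hour 6.
For floral arrangement: table placement (finishes hour 6); tent raising (finishes hour 2, plus 3-hour gap → hour 5). Taking the maximum gives a start of hour 6, and it finishes at 6 + 3 = hour 9.
For sound setup: floral arrangement (finishes hour 9); tent raising (finishes hour 2, plus 3-hour gap → hour 5); table placement (finishes hour 6). Taking the maximum gives a start of hour 9, and it finishes at 9 + 3 = hour 12.

12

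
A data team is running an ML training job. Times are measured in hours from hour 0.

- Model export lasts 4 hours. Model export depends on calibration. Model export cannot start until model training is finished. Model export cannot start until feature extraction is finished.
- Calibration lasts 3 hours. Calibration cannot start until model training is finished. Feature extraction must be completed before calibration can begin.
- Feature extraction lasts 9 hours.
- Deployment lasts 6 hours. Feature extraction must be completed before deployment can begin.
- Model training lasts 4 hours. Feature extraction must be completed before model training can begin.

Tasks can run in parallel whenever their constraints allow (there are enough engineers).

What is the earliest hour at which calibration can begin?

13

Feature extraction can start immediately at hour 0; it finishes at hour 9.
Model training waits on feature extraction (finishes hour 9), so it starts at hour 9 and finishes at 9 + 4 = hour 13.
Calibration waits on model training (finishes hour 13); feature extraction (finishes hour 9). The latest of these is hour 13, which is the earliest calibration can start.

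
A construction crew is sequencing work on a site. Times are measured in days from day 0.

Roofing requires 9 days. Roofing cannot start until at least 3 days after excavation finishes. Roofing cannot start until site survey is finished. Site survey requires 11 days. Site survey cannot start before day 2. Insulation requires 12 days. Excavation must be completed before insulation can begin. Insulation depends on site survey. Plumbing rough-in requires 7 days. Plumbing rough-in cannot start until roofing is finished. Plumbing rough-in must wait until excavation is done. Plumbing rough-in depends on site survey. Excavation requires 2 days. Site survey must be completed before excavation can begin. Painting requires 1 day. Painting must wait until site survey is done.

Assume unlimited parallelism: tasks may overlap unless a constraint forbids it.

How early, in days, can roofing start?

After its own release at day 2, site survey can start at day 2 and finishes at day 13.
Excavation waits on site survey (finishes day 13), so it starts at day 13 and finishes at 13 + 2 = day 15.
Roofing waits on excavation (finishes day 15, plus 3-day gap → day 18); site survey (finishes day 13). The latest of these is day 18, which is the earliest roofing can start.

18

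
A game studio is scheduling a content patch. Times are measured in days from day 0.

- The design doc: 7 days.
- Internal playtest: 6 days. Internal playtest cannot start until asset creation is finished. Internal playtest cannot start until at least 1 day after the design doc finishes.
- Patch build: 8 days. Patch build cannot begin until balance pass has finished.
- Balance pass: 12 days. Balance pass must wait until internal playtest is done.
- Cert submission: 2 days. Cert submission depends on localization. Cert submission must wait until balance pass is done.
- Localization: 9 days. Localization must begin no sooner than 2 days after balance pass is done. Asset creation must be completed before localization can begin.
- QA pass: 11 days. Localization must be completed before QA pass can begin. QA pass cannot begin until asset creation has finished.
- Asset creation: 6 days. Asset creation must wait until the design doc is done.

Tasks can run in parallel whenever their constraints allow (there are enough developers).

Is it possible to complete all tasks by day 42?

Nothing blocks the design doc, so it runs from day 0 to day 7.
Asset creation waits on the design doc (finishes day 7), so it starts at day 7 and finishes at 7 + 6 = day 13.
For internal playtest: asset creation (finishes day 13); the design doc (finishes day 7, plus 1-day gap → day 8). Taking the maximum gives a start of day 13, and it finishes at 13 + 6 = day 19.
After internal playtest (finishes day 19), balance pass can start at day 19 and finishes at day 31.
After balance pass (finishes day 31), patch build can start at day 31 and finishes at day 39.
Localization has to wait for balance pass (finishes day 31, plus 2-day gap → day 33); asset creation (finishes day 13). The latest of these is day 33, so localization runs day 33 to 33 + 9 = day 42.
Cert submission cannot start until localization (finishes day 42); balance pass (finishes day 31). The controlling bound is day 42, so cert submission finishes at 42 + 2 = day 44.
QA pass needs all of localization (finishes day 42); asset creation (finishes day 13). That puts its earliest start at day 42; it finishes at 42 + 11 = day 53.
The earliest everything can be done is day 53, which is after the deadline of 42, so it is not possible.

No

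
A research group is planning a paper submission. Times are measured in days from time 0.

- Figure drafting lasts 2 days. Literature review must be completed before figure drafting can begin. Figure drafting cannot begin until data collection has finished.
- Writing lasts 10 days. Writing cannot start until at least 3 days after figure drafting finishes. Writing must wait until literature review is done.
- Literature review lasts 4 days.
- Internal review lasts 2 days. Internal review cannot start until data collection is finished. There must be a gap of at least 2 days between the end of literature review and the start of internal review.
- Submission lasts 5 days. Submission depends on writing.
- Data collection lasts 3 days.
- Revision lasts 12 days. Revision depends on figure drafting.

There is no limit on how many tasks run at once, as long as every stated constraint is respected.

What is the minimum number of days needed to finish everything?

Data collection has no prerequisites, so it starts at day 0 and finishes at day 3.
Literature review has no prerequisites, so it starts at day 0 and finishes at day 4.
Internal review has to wait for data collection (finishes day 3); literature review (finishes day 4, plus 2-day gap → day 6). The latest of these is day 6, so internal review runs day 6 to 6 + 2 = day 8.
Figure drafting has to wait for literature review (finishes day 4); data collection (finishes day 3). The latest of these is day 4, so figure drafting runs day 4 to 4 + 2 = day 6.
Revision waits on figure drafting (finishes day 6), so it starts at day 6 and finishes at 6 + 12 = day 18.
Writing needs all of figure drafting (finishes day 6, plus 3-day gap → day 9); literature review (finishes day 4). That puts its earliest start at day 9; it finishes at 9 + 10 = day 19.
Submission cannot begin until writing (finishes day 19). It runs from day 19 to 19 + 5 = day 24.
All tasks are finished once the last one completes. Finish times: Literature review at 4, Data collection at 3, Figure drafting at 6, Writing at 19, Internal review at 8, Revision at 18, Submission at 24. The latest is day 24.

24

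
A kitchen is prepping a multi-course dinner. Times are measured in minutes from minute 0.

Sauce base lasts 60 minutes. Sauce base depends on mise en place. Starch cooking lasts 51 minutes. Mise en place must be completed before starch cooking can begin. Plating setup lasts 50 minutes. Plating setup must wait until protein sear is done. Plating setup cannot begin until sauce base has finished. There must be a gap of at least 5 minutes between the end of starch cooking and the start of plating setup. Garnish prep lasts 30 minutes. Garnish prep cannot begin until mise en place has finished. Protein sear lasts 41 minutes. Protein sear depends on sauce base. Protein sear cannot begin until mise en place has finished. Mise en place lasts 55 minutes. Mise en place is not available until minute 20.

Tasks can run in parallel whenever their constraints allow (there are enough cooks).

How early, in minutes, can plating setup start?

176

After its own release at minute 20, mise en place can start at minute 20 and finishes at minute 75.
After mise en place (finishes minute 75), starch cooking can start at minute 75 and finishes at minute 126.
Sauce base cannot begin until mise en place (finishes minute 75). It runs from minute 75 to 75 + 60 = minute 135.
Protein sear needs all of sauce base (finishes minute 135); mise en place (finishes minute 75). That puts its earliest start at minute 135; it finishes at 135 + 41 = minute 176.
Plating setup waits on protein sear (finishes minute 176); sauce base (finishes minute 135); starch cooking (finishes minute 126, plus 5-minute gap → minute 131). The latest of these is minute 176, which is the earliest plating setup can start.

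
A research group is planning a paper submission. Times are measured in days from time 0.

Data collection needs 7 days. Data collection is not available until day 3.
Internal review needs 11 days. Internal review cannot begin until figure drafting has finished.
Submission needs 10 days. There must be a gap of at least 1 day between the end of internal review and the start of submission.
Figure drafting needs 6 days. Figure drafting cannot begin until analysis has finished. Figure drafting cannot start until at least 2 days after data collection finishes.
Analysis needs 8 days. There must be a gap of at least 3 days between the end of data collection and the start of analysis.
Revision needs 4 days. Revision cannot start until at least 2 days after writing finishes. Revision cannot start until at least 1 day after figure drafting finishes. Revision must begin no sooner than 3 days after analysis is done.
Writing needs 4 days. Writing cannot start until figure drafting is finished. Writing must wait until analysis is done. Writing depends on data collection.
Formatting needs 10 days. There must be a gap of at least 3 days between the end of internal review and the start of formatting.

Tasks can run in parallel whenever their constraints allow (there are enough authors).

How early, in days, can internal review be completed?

Data collection cannot begin until its own release at day 3. It runs from day 3 to 3 + 7 = day 10.
Analysis cannot begin until data collection (finishes day 10, plus 3-day gap → day 13). It runs from day 13 to 13 + 8 = day 21.
Figure drafting cannot start until analysis (finishes day 21); data collection (finishes day 10, plus 2-day gap → day 12). The controlling bound is day 21, so figure drafting finishes at 21 + 6 = day 27.
Internal review cannot begin until figure drafting (finishes day 27). It runs from day 27 to 27 + 11 = day 38.

38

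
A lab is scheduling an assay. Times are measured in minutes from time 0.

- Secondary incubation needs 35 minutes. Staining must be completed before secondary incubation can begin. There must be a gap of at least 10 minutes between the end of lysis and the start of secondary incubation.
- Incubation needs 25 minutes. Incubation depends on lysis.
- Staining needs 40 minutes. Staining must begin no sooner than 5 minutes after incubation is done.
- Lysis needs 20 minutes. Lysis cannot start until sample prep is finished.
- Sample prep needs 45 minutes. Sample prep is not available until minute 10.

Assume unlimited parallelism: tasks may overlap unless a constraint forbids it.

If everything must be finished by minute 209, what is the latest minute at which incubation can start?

To finish by minute 209, secondary incubation (duration 35) must start no later than minute 174.
Staining must finish before secondary incubation (must start by minute 174). With a 40-minute duration, staining must start by 174 − 40 = minute 134.
Incubation feeds into staining (must start by minute 134, minus 5-minute gap → minute 129); so incubation must finish by minute 129 and therefore start by minute 104.

104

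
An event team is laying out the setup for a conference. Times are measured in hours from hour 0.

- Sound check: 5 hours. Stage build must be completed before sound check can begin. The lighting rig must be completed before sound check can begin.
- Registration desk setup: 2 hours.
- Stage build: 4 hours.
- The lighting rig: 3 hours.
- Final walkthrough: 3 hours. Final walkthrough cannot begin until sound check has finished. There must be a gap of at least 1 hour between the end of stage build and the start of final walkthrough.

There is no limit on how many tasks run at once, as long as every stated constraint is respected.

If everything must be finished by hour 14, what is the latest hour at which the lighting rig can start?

3

To finish by hour 14, final walkthrough (duration 3) must start no later than hour 11.
Sound check feeds into final walkthrough (must start by hour 11); so sound check must finish by hour 11 and therefore start by hour 6.
The lighting rig must finish before sound check (must start by hour 6). With a 3-hour duration, the lighting rig must start by 6 − 3 = hour 3.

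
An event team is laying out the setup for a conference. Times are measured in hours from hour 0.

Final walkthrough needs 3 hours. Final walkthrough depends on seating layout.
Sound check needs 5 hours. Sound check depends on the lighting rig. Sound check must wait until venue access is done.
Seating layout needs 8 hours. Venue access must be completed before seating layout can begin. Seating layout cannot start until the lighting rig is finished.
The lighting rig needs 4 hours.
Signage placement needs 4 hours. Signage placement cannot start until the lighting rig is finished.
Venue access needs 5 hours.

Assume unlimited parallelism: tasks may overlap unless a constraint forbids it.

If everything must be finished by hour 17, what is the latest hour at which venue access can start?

Final walkthrough has no dependents, so it just needs to finish by hour 17. Starting by 17 − 3 = hour 14 achieves that.
Seating layout feeds into final walkthrough (must start by hour 14); so seating layout must finish by hour 14 and therefore start by hour 6.
Sound check has no dependents, so it just needs to finish by hour 17. Starting by 17 − 5 = hour 12 achieves that.
Venue access must finish in time for seating layout (must start by hour 6); sound check (must start by hour 12). The tightest is hour 6, so venue access must start by 6 − 5 = hour 1.

1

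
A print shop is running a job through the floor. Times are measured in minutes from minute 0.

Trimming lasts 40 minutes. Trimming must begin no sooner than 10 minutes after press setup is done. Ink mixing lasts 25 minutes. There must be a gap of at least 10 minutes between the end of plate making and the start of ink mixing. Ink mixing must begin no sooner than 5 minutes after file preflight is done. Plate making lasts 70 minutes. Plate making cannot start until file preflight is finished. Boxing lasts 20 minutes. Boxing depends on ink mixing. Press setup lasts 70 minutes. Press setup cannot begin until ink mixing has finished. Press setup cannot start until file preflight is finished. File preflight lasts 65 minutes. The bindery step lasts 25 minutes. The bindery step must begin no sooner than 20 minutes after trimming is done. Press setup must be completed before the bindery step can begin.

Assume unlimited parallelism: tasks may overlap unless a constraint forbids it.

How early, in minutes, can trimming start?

File preflight has no prerequisites, so it starts at minute 0 and finishes at minute 65.
Plate making waits on file preflight (finishes minute 65), so it starts at minute 65 and finishes at 65 + 70 = minute 135.
Ink mixing has to wait for plate making (finishes minute 135, plus 10-minute gap → minute 145); file preflight (finishes minute 65, plus 5-minute gap → minute 70). The latest of these is minute 145, so ink mixing runs minute 145 to 145 + 25 = minute 170.
Press setup cannot start until ink mixing (finishes minute 170); file preflight (finishes minute 65). The controlling bound is minute 170, so press setup finishes at 170 + 70 = minute 240.
Trimming waits on press setup (finishes minute 240, plus 10-minute gap → minute 250), so the earliest it can start is minute 250.

250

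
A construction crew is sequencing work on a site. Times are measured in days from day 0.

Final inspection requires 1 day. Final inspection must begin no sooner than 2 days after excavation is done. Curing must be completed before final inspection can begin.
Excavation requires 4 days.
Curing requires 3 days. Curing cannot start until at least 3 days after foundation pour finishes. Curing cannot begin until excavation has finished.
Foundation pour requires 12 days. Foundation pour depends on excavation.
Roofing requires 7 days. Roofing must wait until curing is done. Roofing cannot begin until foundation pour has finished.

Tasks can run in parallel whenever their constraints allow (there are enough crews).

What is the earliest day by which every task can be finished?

29

Excavation can start immediately at day 0; it finishes at day 4.
Foundation pour cannot begin until excavation (finishes day 4). It runs from day 4 to 4 + 12 = day 16.
For curing: foundation pour (finishes day 16, plus 3-day gap → day 19); excavation (finishes day 4). Taking the maximum gives a start of day 19, and it finishes at 19 + 3 = day 22.
For final inspection: excavation (finishes day 4, plus 2-day gap → day 6); curing (finishes day 22). Taking the maximum gives a start of day 22, and it finishes at 22 + 1 = day 23.
Roofing needs all of curing (finishes day 22); foundation pour (finishes day 16). That puts its earliest start at day 22; it finishes at 22 + 7 = day 29.
All tasks are finished once the last one completes. Finish times: Excavation at 4, Foundation pour at 16, Curing at 22, Roofing at 29, Final inspection at 23. The latest is day 29.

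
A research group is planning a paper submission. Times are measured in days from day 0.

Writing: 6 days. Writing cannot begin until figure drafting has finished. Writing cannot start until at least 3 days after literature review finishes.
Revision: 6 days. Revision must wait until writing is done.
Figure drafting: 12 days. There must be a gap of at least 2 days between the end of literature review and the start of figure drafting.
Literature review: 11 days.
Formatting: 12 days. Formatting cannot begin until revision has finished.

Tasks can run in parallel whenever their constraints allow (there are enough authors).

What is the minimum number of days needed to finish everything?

Literature review can start immediately at day 0; it finishes at day 11.
Figure drafting cannot begin until literature review (finishes day 11, plus 2-day gap → day 13). It runs from day 13 to 13 + 12 = day 25.
Writing cannot start until figure drafting (finishes day 25); literature review (finishes day 11, plus 3-day gap → day 14). The controlling bound is day 25, so writing finishes at 25 + 6 = day 31.
Revision cannot begin until writing (finishes day 31). It runs from day 31 to 31 + 6 = day 37.
Formatting cannot begin until revision (finishes day 37). It runs from day 37 to 37 + 12 = day 49.
All tasks are finished once the last one completes. Finish times: Literature review at 11, Figure drafting at 25, Writing at 31, Revision at 37, Formatting at 49. The latest is day 49.

49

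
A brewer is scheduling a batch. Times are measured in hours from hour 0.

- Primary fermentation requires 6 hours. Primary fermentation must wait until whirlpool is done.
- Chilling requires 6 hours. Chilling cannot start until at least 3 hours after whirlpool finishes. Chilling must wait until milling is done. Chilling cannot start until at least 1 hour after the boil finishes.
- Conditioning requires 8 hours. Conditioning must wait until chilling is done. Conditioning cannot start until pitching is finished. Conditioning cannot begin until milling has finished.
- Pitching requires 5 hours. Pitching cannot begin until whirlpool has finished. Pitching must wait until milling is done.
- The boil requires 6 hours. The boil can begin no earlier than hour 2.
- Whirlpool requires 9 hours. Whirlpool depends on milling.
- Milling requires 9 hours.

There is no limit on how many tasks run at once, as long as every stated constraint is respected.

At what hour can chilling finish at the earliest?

27

After its own release at hour 2, the boil can start at hour 2 and finishes at hour 8.
Nothing blocks milling, so it runs from hour 0 to hour 9.
After milling (finishes hour 9), whirlpool can start at hour 9 and finishes at hour 18.
Chilling cannot start until whirlpool (finishes hour 18, plus 3-hour gap → hour 21); milling (finishes hour 9); the boil (finishes hour 8, plus 1-hour gap → hour 9). The controlling bound is hour 21, so chilling finishes at 21 + 6 = hour 27.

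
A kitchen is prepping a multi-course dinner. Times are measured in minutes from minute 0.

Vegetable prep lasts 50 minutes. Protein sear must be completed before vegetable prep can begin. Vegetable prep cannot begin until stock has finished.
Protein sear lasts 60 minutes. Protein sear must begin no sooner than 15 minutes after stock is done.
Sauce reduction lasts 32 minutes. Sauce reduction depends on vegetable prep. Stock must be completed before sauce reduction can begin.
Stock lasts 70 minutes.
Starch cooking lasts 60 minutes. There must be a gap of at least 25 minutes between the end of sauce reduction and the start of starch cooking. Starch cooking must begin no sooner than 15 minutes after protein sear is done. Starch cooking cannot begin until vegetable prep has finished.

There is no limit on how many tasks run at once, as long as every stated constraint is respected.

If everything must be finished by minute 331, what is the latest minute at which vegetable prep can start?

164

Starch cooking must finish by minute 331; it takes 60 minutes, so it must start by 331 − 60 = minute 271.
Sauce reduction must finish before starch cooking (must start by minute 271, minus 25-minute gap → minute 246). With a 32-minute duration, sauce reduction must start by 246 − 32 = minute 214.
Vegetable prep feeds sauce reduction (must start by minute 214); starch cooking (must start by minute 271). Taking the minimum, vegetable prep must finish by minute 214 and start by 214 − 50 = minute 164.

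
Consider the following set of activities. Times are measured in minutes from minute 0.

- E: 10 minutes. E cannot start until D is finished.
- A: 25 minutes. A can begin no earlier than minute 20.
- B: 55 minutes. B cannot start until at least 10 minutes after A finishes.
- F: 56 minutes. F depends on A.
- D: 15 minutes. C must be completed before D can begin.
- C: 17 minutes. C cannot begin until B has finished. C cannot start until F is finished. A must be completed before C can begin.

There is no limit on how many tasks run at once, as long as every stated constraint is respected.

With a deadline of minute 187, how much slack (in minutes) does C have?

35

A waits on its own release at minute 20, so it starts at minute 20 and finishes at 20 + 25 = minute 45.
F waits on A (finishes minute 45), so it starts at minute 45 and finishes at 45 + 56 = minute 101.
After A (finishes minute 45, plus 10-minute gap → minute 55), B can start at minute 55 and finishes at minute 110.
C has to wait for B (finishes minute 110); F (finishes minute 101); A (finishes minute 45). The latest of these is minute 110, so C runs minute 110 to 110 + 17 = minute 127.

Working backward from the deadline:
To finish by minute 187, E (duration 10) must start no later than minute 177.
D feeds into E (must start by minute 177); so D must finish by minute 177 and therefore start by minute 162.
C must finish before D (must start by minute 162). With a 17-minute duration, C must start by 162 − 17 = minute 145.
So C can start as early as minute 110 and as late as minute 145, giving 145 − 110 = 35 minutes of slack.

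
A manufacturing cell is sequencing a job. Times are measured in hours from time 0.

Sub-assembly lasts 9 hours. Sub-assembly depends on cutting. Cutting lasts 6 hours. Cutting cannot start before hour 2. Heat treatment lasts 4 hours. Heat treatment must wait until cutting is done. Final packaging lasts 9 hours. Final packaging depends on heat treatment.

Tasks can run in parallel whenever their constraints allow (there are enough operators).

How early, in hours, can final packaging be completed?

21

After its own release at hour 2, cutting can start at hour 2 and finishes at hour 8.
Heat treatment waits on cutting (finishes hour 8), so it starts at hour 8 and finishes at 8 + 4 = hour 12.
Final packaging cannot begin until heat treatment (finishes hour 12). It runs from hour 12 to 12 + 9 = hour 21.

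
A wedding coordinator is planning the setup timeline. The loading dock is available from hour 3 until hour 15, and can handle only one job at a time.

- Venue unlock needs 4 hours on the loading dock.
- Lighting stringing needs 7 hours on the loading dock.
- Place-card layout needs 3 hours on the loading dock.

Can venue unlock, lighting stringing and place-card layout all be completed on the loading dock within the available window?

The loading dock window is 15 − 3 = 12 hours.
Running back to back, the jobs need 4 + 7 + 3 = 14 hours on the loading dock.
Since 14 > 12, they cannot all fit.

No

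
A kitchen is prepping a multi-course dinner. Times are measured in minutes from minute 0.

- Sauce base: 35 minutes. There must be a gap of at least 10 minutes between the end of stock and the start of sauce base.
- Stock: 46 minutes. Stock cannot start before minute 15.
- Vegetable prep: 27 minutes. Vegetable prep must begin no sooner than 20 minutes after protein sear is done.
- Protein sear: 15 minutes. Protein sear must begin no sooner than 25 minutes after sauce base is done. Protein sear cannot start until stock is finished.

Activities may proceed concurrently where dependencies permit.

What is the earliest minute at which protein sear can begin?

Stock cannot begin until its own release at minute 15. It runs from minute 15 to 15 + 46 = minute 61.
After stock (finishes minute 61, plus 10-minute gap → minute 71), sauce base can start at minute 71 and finishes at minute 106.
Protein sear waits on sauce base (finishes minute 106, plus 25-minute gap → minute 131); stock (finishes minute 61). The latest of these is minute 131, which is the earliest protein sear can start.

131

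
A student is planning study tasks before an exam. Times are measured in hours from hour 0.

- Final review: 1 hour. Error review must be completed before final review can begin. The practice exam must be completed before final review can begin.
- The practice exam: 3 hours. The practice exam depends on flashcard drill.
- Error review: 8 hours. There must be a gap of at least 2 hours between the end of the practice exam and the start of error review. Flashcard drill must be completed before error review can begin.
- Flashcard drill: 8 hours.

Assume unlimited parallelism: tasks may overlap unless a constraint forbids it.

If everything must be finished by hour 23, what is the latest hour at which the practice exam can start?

Final review has no dependents, so it just needs to finish by hour 23. Starting by 23 − 1 = hour 22 achieves that.
Error review must finish before final review (must start by hour 22). With an 8-hour duration, error review must start by 22 − 8 = hour 14.
The practice exam feeds error review (must start by hour 14, minus 2-hour gap → hour 12); final review (must start by hour 22). Taking the minimum, the practice exam must finish by hour 12 and start by 12 − 3 = hour 9.

9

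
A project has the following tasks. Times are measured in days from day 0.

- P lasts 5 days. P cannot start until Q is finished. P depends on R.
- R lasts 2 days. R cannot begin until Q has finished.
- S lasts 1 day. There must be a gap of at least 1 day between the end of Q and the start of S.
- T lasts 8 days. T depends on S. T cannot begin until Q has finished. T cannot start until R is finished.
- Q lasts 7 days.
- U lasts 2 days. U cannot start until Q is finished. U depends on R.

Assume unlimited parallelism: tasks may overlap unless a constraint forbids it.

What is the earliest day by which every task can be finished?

17

Q can start immediately at day 0; it finishes at day 7.
S cannot begin until Q (finishes day 7, plus 1-day gap → day 8). It runs from day 8 to 8 + 1 = day 9.
After Q (finishes day 7), R can start at day 7 and finishes at day 9.
U has to wait for Q (finishes day 7); R (finishes day 9). The latest of these is day 9, so U runs day 9 to 9 + 2 = day 11.
T needs all of S (finishes day 9); Q (finishes day 7); R (finishes day 9). That puts its earliest start at day 9; it finishes at 9 + 8 = day 17.
P has to wait for Q (finishes day 7); R (finishes day 9). The latest of these is day 9, so P runs day 9 to 9 + 5 = day 14.
All tasks are finished once the last one completes. Finish times: P at 14, Q at 7, R at 9, S at 9, T at 17, U at 11. The latest is day 17.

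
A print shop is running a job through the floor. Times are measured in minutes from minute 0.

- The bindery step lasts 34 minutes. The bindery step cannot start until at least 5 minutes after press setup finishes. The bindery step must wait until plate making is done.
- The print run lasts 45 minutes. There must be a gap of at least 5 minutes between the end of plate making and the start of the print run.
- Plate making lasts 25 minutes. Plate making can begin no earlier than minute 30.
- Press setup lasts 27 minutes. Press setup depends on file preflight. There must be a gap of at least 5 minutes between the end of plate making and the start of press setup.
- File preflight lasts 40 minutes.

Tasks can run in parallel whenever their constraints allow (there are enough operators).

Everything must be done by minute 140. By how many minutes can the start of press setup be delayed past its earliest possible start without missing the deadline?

After its own release at minute 30, plate making can start at minute 30 and finishes at minute 55.
Nothing blocks file preflight, so it runs from minute 0 to minute 40.
Press setup has to wait for file preflight (finishes minute 40); plate making (finishes minute 55, plus 5-minute gap → minute 60). The latest of these is minute 60, so press setup runs minute 60 to 60 + 27 = minute 87.

Working backward from the deadline:
Nothing follows the bindery step; the deadline of minute 140 is its only limit. It must start by 140 − 34 = minute 106.
Press setup feeds into the bindery step (must start by minute 106, minus 5-minute gap → minute 101); so press setup must finish by minute 101 and therefore start by minute 74.
So press setup can start as early as minute 60 and as late as minute 74, giving 74 − 60 = 14 minutes of slack.

14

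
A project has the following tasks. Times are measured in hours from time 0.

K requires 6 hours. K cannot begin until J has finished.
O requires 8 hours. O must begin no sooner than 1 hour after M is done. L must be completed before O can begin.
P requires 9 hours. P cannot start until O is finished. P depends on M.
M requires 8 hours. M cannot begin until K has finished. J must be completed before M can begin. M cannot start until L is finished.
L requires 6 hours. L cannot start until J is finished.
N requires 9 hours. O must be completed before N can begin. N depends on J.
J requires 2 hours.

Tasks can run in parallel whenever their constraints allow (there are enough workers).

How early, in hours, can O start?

Nothing blocks J, so it runs from hour 0 to hour 2.
L cannot begin until J (finishes hour 2). It runs from hour 2 to 2 + 6 = hour 8.
K cannot begin until J (finishes hour 2). It runs from hour 2 to 2 + 6 = hour 8.
M cannot start until K (finishes hour 8); J (finishes hour 2); L (finishes hour 8). The controlling bound is hour 8, so M finishes at 8 + 8 = hour 16.
O waits on M (finishes hour 16, plus 1-hour gap → hour 17); L (finishes hour 8). The latest of these is hour 17, which is the earliest O can start.

17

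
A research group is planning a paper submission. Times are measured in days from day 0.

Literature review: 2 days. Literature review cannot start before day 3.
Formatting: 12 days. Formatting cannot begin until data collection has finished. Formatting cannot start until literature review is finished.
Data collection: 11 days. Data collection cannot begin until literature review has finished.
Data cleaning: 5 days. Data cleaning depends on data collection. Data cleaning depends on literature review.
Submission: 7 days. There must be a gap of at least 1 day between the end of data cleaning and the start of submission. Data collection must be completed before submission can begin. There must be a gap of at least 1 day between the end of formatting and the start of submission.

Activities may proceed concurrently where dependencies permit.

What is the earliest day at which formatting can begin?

After its own release at day 3, literature review can start at day 3 and finishes at day 5.
Data collection waits on literature review (finishes day 5), so it starts at day 5 and finishes at 5 + 11 = day 16.
Formatting waits on data collection (finishes day 16); literature review (finishes day 5). The latest of these is day 16, which is the earliest formatting can start.

16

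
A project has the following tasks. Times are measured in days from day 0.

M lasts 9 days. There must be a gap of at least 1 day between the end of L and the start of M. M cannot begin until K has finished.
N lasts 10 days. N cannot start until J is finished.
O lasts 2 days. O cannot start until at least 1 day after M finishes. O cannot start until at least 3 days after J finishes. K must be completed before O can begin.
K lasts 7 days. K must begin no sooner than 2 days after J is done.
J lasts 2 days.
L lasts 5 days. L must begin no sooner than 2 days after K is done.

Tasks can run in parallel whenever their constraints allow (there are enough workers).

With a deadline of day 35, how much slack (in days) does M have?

J can start immediately at day 0; it finishes at day 2.
After J (finishes day 2, plus 2-day gap → day 4), K can start at day 4 and finishes at day 11.
L cannot begin until K (finishes day 11, plus 2-day gap → day 13). It runs from day 13 to 13 + 5 = day 18.
M has to wait for L (finishes day 18, plus 1-day gap → day 19); K (finishes day 11). The latest of these is day 19, so M runs day 19 to 19 + 9 = day 28.

Working backward from the deadline:
Nothing follows O; the deadline of day 35 is its only limit. It must start by 35 − 2 = day 33.
M has to be done before O (must start by day 33, minus 1-day gap → day 32). That means finishing by day 32, i.e. starting by 32 − 9 = day 23.
So M can start as early as day 19 and as late as day 23, giving 23 − 19 = 4 days of slack.

4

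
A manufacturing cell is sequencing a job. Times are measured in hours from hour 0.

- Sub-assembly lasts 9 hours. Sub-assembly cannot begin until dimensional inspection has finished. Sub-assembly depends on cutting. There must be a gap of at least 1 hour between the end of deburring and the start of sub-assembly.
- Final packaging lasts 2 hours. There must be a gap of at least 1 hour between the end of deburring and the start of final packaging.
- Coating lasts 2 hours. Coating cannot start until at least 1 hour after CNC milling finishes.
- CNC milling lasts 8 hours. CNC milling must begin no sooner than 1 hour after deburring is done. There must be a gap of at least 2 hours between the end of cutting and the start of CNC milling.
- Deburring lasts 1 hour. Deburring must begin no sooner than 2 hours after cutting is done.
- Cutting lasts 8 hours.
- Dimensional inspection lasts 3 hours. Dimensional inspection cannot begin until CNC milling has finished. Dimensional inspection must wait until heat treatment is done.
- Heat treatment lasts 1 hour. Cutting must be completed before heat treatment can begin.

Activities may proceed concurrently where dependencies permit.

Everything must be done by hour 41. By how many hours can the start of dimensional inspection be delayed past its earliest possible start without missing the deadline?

Cutting can start immediately at hour 0; it finishes at hour 8.
Heat treatment waits on cutting (finishes hour 8), so it starts at hour 8 and finishes at 8 + 1 = hour 9.
After cutting (finishes hour 8, plus 2-hour gap → hour 10), deburring can start at hour 10 and finishes at hour 11.
For CNC milling: deburring (finishes hour 11, plus 1-hour gap → hour 12); cutting (finishes hour 8, plus 2-hour gap → hour 10). Taking the maximum gives a start of hour 12, and it finishes at 12 + 8 = hour 20.
Dimensional inspection has to wait for CNC milling (finishes hour 20); heat treatment (finishes hour 9). The latest of these is hour 20, so dimensional inspection runs hour 20 to 20 + 3 = hour 23.

Working backward from the deadline:
Sub-assembly must finish by hour 41; it takes 9 hours, so it must start by 41 − 9 = hour 32.
Since sub-assembly (must start by hour 32) depends on it, dimensional inspection must finish by hour 32. Backing off its 3-hour duration gives a latest start of hour 29.
So dimensional inspection can start as early as hour 20 and as late as hour 29, giving 29 − 20 = 9 hours of slack.

9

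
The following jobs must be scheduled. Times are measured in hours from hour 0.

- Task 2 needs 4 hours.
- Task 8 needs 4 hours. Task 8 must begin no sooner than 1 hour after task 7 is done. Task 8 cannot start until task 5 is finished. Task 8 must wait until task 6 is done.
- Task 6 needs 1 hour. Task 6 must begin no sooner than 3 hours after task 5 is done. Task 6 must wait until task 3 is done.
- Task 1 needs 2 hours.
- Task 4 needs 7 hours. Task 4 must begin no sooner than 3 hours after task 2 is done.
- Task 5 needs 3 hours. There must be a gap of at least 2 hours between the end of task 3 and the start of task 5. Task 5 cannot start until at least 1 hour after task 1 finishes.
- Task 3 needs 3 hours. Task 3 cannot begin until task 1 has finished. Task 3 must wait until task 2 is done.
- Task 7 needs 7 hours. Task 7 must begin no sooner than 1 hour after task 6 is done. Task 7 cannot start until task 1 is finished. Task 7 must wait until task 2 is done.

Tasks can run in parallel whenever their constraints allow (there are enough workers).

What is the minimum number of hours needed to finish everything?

Nothing blocks task 2, so it runs from hour 0 to hour 4.
Task 4 cannot begin until task 2 (finishes hour 4, plus 3-hour gap → hour 7). It runs from hour 7 to 7 + 7 = hour 14.
Task 1 has no prerequisites, so it starts at hour 0 and finishes at hour 2.
For task 3: task 1 (finishes hour 2); task 2 (finishes hour 4). Taking the maximum gives a start of hour 4, and it finishes at 4 + 3 = hour 7.
Task 5 needs all of task 3 (finishes hour 7, plus 2-hour gap → hour 9); task 1 (finishes hour 2, plus 1-hour gap → hour 3). That puts its earliest start at hour 9; it finishes at 9 + 3 = hour 12.
Task 6 needs all of task 5 (finishes hour 12, plus 3-hour gap → hour 15); task 3 (finishes hour 7). That puts its earliest start at hour 15; it finishes at 15 + 1 = hour 16.
Task 7 cannot start until task 6 (finishes hour 16, plus 1-hour gap → hour 17); task 1 (finishes hour 2); task 2 (finishes hour 4). The controlling bound is hour 17, so task 7 finishes at 17 + 7 = hour 24.
Task 8 needs all of task 7 (finishes hour 24, plus 1-hour gap → hour 25); task 5 (finishes hour 12); task 6 (finishes hour 16). That puts its earliest start at hour 25; it finishes at 25 + 4 = hour 29.
All tasks are finished once the last one completes. Finish times: Task 1 at 2, Task 2 at 4, Task 3 at 7, Task 4 at 14, Task 5 at 12, Task 6 at 16, Task 7 at 24, Task 8 at 29. The latest is hour 29.

29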